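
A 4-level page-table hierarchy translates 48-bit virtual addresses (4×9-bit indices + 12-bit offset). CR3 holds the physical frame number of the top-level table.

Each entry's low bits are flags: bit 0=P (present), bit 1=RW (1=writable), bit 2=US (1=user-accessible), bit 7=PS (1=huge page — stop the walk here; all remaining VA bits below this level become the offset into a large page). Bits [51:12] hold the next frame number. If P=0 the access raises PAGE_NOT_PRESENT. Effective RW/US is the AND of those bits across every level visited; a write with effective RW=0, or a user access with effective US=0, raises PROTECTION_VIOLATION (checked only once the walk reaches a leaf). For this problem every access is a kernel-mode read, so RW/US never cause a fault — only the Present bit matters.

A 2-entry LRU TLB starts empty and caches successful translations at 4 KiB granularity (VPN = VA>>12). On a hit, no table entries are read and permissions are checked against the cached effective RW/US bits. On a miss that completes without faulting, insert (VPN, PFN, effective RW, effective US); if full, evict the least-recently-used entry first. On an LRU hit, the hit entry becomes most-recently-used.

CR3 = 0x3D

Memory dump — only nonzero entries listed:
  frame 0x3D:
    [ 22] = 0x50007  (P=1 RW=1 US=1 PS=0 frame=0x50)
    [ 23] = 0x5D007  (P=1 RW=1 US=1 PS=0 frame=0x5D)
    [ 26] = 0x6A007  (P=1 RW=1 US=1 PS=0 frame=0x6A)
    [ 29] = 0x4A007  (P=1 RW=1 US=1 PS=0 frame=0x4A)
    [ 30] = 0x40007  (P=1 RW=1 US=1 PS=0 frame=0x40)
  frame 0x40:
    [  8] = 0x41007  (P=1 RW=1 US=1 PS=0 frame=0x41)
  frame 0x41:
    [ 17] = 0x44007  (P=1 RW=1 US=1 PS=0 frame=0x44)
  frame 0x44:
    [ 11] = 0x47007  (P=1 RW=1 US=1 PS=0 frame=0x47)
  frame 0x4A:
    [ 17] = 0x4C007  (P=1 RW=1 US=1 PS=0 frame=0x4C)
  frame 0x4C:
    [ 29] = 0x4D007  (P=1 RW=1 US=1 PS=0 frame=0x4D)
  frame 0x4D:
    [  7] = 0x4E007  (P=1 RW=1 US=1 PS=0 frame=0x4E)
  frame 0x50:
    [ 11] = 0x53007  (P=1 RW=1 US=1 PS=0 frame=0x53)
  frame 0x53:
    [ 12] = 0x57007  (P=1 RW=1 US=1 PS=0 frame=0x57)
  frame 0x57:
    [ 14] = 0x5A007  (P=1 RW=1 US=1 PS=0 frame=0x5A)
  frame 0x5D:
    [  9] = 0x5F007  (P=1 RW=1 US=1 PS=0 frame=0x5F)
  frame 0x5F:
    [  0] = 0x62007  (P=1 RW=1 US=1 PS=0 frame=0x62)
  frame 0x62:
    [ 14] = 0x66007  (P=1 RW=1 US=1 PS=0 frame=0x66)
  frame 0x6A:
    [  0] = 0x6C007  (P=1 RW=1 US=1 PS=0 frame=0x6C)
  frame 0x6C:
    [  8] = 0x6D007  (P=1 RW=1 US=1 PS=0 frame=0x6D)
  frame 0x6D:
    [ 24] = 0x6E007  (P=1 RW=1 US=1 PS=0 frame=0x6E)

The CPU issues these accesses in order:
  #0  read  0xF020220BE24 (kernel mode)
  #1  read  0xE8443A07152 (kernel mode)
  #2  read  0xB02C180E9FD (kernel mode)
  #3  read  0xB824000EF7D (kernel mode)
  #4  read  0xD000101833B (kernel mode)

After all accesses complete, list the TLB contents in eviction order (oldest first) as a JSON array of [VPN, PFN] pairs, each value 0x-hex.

Walk each access:
#0 VA=0xF020220BE24 (r,kernel):
  L0: frame=0x3D idx=30 entry=0x40007 [P=1 RW=1 US=1 PS=0]
  L1: frame=0x40 idx=8 entry=0x41007 [P=1 RW=1 US=1 PS=0]
  L2: frame=0x41 idx=17 entry=0x44007 [P=1 RW=1 US=1 PS=0]
  L3: frame=0x44 idx=11 entry=0x47007 [P=1 RW=1 US=1 PS=0]
  ⇒ phys 0x47E24  [4 reads]
#1 VA=0xE8443A07152 (r,kernel):
  L0: frame=0x3D idx=29 entry=0x4A007 [P=1 RW=1 US=1 PS=0]
  L1: frame=0x4A idx=17 entry=0x4C007 [P=1 RW=1 US=1 PS=0]
  L2: frame=0x4C idx=29 entry=0x4D007 [P=1 RW=1 US=1 PS=0]
  L3: frame=0x4D idx=7 entry=0x4E007 [P=1 RW=1 US=1 PS=0]
  ⇒ phys 0x4E152  [4 reads]
#2 VA=0xB02C180E9FD (r,kernel):
  L0: frame=0x3D idx=22 entry=0x50007 [P=1 RW=1 US=1 PS=0]
  L1: frame=0x50 idx=11 entry=0x53007 [P=1 RW=1 US=1 PS=0]
  L2: frame=0x53 idx=12 entry=0x57007 [P=1 RW=1 US=1 PS=0]
  L3: frame=0x57 idx=14 entry=0x5A007 [P=1 RW=1 US=1 PS=0]
  ⇒ phys 0x5A9FD  [4 reads]
#3 VA=0xB824000EF7D (r,kernel):
  L0: frame=0x3D idx=23 entry=0x5D007 [P=1 RW=1 US=1 PS=0]
  L1: frame=0x5D idx=9 entry=0x5F007 [P=1 RW=1 US=1 PS=0]
  L2: frame=0x5F idx=0 entry=0x62007 [P=1 RW=1 US=1 PS=0]
  L3: frame=0x62 idx=14 entry=0x66007 [P=1 RW=1 US=1 PS=0]
  ⇒ phys 0x66F7D  [4 reads]
#4 VA=0xD000101833B (r,kernel):
  L0: frame=0x3D idx=26 entry=0x6A007 [P=1 RW=1 US=1 PS=0]
  L1: frame=0x6A idx=0 entry=0x6C007 [P=1 RW=1 US=1 PS=0]
  L2: frame=0x6C idx=8 entry=0x6D007 [P=1 RW=1 US=1 PS=0]
  L3: frame=0x6D idx=24 entry=0x6E007 [P=1 RW=1 US=1 PS=0]
  ⇒ phys 0x6E33B  [4 reads]

TLB: [["0xB824000E", "0x66"], ["0xD0001018", "0x6E"]]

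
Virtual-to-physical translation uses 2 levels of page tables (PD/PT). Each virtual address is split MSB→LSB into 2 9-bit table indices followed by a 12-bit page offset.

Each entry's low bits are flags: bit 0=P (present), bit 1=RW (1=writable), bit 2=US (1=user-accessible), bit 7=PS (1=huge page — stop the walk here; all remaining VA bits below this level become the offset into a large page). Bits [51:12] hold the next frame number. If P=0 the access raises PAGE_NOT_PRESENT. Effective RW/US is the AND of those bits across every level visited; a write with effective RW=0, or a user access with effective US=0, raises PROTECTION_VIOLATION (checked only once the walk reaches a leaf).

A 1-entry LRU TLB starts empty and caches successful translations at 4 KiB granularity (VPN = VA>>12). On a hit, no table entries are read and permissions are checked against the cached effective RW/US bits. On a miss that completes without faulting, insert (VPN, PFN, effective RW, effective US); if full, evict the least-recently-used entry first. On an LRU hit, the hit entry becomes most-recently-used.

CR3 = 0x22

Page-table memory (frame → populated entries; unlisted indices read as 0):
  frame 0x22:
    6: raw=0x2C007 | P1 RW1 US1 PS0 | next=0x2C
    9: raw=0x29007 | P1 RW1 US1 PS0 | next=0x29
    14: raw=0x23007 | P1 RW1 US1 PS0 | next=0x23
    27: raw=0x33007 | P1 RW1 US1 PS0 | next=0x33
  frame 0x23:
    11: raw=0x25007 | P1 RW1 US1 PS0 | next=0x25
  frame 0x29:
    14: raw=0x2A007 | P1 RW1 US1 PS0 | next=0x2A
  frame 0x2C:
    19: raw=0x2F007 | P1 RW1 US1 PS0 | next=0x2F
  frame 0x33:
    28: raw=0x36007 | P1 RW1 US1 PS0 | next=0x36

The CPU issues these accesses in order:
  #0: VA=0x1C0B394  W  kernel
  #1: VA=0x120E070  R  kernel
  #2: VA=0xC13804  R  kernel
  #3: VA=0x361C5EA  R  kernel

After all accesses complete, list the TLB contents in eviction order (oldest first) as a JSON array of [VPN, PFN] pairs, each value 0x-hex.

Per-access translation:
#0 VA=0x1C0B394 (w,kernel):
  lvl0: tbl 0x22, slot 14 ⇒ 0x23007 (P1/RW1/US1/PS0)
  lvl1: tbl 0x23, slot 11 ⇒ 0x25007 (P1/RW1/US1/PS0)
  ✓ 0x25394  — 2 lookups
#1 VA=0x120E070 (r,kernel):
  lvl0: tbl 0x22, slot 9 ⇒ 0x29007 (P1/RW1/US1/PS0)
  lvl1: tbl 0x29, slot 14 ⇒ 0x2A007 (P1/RW1/US1/PS0)
  ✓ 0x2A070  — 2 lookups
#2 VA=0xC13804 (r,kernel):
  lvl0: tbl 0x22, slot 6 ⇒ 0x2C007 (P1/RW1/US1/PS0)
  lvl1: tbl 0x2C, slot 19 ⇒ 0x2F007 (P1/RW1/US1/PS0)
  ✓ 0x2F804  — 2 lookups
#3 VA=0x361C5EA (r,kernel):
  lvl0: tbl 0x22, slot 27 ⇒ 0x33007 (P1/RW1/US1/PS0)
  lvl1: tbl 0x33, slot 28 ⇒ 0x36007 (P1/RW1/US1/PS0)
  ✓ 0x365EA  — 2 lookups

TLB: [["0x361C", "0x36"]]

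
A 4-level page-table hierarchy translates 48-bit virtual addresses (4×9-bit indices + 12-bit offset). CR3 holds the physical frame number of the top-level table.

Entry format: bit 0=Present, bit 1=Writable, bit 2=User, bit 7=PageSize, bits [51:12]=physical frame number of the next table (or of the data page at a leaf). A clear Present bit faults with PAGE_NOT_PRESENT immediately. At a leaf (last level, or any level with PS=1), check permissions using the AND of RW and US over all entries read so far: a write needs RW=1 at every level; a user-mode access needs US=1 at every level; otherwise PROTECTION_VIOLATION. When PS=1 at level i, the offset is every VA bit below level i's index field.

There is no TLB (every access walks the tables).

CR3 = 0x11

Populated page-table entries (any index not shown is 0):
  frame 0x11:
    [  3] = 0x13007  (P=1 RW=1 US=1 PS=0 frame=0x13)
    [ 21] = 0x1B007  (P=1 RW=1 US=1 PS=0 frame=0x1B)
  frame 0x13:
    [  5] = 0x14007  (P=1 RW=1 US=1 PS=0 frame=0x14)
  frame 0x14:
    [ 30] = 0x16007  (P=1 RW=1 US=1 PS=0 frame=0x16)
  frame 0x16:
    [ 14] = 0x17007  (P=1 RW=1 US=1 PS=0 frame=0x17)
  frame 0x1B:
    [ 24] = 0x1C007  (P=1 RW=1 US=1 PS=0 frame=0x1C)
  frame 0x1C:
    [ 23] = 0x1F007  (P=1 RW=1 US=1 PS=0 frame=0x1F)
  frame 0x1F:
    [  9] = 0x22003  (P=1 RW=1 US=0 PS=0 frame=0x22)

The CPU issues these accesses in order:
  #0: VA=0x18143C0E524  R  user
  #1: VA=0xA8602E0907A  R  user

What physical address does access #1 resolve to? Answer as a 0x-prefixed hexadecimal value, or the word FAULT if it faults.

Per-access translation:
#0 VA=0x18143C0E524 (r,user):
  [0] read 0x11 idx=3: raw=0x13007 flags P=1 W=1 U=1 S=0
  [1] read 0x13 idx=5: raw=0x14007 flags P=1 W=1 U=1 S=0
  [2] read 0x14 idx=30: raw=0x16007 flags P=1 W=1 U=1 S=0
  [3] read 0x16 idx=14: raw=0x17007 flags P=1 W=1 U=1 S=0
  ⇒ phys 0x17524  [4 reads]
#1 VA=0xA8602E0907A (r,user):
  [0] read 0x11 idx=21: raw=0x1B007 flags P=1 W=1 U=1 S=0
  [1] read 0x1B idx=24: raw=0x1C007 flags P=1 W=1 U=1 S=0
  [2] read 0x1C idx=23: raw=0x1F007 flags P=1 W=1 U=1 S=0
  [3] read 0x1F idx=9: raw=0x22003 flags P=1 W=1 U=0 S=0
  → PROTECTION_VIOLATION  (4 entries read)

Access #1 PA: FAULT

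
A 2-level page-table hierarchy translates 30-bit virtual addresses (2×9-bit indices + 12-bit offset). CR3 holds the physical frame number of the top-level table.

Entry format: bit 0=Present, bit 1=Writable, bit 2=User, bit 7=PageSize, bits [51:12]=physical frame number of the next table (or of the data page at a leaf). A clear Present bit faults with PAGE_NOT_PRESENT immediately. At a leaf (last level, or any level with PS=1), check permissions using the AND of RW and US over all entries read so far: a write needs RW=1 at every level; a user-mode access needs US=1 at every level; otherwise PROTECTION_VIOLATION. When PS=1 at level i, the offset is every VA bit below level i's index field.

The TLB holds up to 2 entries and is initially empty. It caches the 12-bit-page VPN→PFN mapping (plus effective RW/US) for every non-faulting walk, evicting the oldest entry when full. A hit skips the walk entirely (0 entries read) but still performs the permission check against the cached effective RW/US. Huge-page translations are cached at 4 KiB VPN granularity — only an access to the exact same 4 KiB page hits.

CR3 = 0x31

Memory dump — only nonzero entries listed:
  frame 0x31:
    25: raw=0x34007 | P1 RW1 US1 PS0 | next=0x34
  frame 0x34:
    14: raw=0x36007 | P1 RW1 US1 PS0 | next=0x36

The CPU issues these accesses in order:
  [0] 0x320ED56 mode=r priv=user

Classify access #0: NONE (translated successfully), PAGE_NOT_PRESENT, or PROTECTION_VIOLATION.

Walk each access:
#0 VA=0x320ED56 (r,user):
  [0] read 0x31 idx=25: raw=0x34007 flags P=1 W=1 U=1 S=0
  [1] read 0x34 idx=14: raw=0x36007 flags P=1 W=1 U=1 S=0
  ⇒ phys 0x36D56  [2 reads]

Access #0 fault: NONE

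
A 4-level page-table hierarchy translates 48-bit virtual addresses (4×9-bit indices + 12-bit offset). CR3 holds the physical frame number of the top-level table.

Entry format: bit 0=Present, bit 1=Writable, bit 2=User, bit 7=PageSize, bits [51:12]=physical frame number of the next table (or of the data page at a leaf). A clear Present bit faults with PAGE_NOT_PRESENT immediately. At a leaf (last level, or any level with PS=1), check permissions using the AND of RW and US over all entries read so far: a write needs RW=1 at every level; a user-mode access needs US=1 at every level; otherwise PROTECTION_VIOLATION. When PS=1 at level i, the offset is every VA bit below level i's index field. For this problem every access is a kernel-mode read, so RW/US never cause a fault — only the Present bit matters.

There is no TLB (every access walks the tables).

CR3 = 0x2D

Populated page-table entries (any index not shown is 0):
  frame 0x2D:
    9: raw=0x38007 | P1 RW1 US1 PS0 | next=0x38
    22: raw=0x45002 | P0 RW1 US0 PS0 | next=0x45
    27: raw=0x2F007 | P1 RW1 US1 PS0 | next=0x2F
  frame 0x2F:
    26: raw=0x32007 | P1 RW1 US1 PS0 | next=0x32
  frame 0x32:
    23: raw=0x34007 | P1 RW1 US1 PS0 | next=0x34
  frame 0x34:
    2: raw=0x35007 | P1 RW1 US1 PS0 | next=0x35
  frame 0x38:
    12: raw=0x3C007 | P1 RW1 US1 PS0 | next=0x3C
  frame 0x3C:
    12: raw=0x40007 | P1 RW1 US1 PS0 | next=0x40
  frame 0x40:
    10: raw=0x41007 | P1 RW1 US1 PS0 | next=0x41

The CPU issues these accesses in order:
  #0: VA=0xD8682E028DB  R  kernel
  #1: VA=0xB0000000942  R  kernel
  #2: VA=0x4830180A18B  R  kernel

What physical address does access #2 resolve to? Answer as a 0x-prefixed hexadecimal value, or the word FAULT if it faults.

Walk each access:
#0 VA=0xD8682E028DB (r,kernel):
  L0: frame=0x2D idx=27 entry=0x2F007 [P=1 RW=1 US=1 PS=0]
  L1: frame=0x2F idx=26 entry=0x32007 [P=1 RW=1 US=1 PS=0]
  L2: frame=0x32 idx=23 entry=0x34007 [P=1 RW=1 US=1 PS=0]
  L3: frame=0x34 idx=2 entry=0x35007 [P=1 RW=1 US=1 PS=0]
  ⇒ phys 0x358DB  [4 reads]
#1 VA=0xB0000000942 (r,kernel):
  L0: frame=0x2D idx=22 entry=0x45002 [P=0 RW=1 US=0 PS=0]
  ✗ PAGE_NOT_PRESENT  [1 reads]
#2 VA=0x4830180A18B (r,kernel):
  L0: frame=0x2D idx=9 entry=0x38007 [P=1 RW=1 US=1 PS=0]
  L1: frame=0x38 idx=12 entry=0x3C007 [P=1 RW=1 US=1 PS=0]
  L2: frame=0x3C idx=12 entry=0x40007 [P=1 RW=1 US=1 PS=0]
  L3: frame=0x40 idx=10 entry=0x41007 [P=1 RW=1 US=1 PS=0]
  ⇒ phys 0x4118B  [4 reads]

Access #2 PA: 0x4118B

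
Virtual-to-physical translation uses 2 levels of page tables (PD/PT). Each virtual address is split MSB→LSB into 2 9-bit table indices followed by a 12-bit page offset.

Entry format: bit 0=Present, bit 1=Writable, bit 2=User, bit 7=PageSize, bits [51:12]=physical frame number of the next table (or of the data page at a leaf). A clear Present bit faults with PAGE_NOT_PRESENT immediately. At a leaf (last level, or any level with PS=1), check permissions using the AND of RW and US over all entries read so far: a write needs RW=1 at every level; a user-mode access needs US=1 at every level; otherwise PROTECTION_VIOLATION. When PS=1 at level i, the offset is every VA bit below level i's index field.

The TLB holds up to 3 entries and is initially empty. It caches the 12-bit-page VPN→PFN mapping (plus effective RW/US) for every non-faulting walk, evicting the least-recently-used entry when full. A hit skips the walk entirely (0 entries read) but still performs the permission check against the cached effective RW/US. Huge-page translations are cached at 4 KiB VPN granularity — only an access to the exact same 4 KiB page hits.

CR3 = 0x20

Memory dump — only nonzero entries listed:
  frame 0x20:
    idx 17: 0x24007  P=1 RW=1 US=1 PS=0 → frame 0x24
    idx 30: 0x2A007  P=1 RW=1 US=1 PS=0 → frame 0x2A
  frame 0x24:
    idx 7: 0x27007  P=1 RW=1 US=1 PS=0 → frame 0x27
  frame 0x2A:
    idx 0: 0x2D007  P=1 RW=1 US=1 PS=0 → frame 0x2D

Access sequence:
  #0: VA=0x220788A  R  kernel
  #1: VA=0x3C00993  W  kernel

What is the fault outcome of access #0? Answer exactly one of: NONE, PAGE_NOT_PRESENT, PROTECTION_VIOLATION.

Walk each access:
#0 VA=0x220788A (r,kernel):
  L0 @0x20[17] → 0x24007  P=1,RW=1,US=1,PS=0
  L1 @0x24[7] → 0x27007  P=1,RW=1,US=1,PS=0
  ✓ 0x2788A  — 2 lookups
#1 VA=0x3C00993 (w,kernel):
  L0 @0x20[30] → 0x2A007  P=1,RW=1,US=1,PS=0
  L1 @0x2A[0] → 0x2D007  P=1,RW=1,US=1,PS=0
  ✓ 0x2D993  — 2 lookups

Access #0 fault: NONE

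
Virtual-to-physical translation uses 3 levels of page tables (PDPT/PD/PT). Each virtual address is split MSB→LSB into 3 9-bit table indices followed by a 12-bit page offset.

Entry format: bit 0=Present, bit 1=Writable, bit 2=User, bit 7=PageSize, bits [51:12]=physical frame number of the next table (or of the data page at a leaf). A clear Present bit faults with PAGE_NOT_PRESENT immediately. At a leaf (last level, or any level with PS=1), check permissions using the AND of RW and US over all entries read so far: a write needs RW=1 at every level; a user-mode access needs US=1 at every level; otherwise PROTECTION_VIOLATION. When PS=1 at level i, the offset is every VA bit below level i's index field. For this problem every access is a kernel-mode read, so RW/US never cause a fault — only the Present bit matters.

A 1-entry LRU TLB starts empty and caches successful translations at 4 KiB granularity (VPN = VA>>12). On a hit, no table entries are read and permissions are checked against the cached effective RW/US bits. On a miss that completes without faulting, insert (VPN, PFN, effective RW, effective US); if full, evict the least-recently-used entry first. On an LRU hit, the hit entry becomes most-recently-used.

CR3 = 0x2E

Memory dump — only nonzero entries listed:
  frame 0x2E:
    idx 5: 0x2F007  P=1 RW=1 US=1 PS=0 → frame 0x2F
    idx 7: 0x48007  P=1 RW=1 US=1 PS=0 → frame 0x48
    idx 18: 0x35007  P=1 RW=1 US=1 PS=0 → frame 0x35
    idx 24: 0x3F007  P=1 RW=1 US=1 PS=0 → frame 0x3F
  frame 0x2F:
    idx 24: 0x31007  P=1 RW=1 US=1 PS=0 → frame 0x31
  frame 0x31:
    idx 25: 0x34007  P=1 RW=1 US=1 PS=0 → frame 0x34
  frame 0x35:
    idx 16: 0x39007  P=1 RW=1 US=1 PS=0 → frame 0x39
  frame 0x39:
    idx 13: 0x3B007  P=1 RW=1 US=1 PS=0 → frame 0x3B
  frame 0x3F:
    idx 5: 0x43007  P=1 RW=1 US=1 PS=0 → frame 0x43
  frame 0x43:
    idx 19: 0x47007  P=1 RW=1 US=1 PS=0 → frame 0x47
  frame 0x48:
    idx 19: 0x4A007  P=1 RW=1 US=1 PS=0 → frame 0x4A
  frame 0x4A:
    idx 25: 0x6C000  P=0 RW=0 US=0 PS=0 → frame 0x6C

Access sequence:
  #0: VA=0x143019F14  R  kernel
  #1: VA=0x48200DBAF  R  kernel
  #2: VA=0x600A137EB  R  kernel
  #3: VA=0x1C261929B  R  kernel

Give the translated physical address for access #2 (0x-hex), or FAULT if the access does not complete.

Walk each access:
#0 VA=0x143019F14 (r,kernel):
  L0: frame=0x2E idx=5 entry=0x2F007 [P=1 RW=1 US=1 PS=0]
  L1: frame=0x2F idx=24 entry=0x31007 [P=1 RW=1 US=1 PS=0]
  L2: frame=0x31 idx=25 entry=0x34007 [P=1 RW=1 US=1 PS=0]
  ✓ 0x34F14  — 3 lookups
#1 VA=0x48200DBAF (r,kernel):
  L0: frame=0x2E idx=18 entry=0x35007 [P=1 RW=1 US=1 PS=0]
  L1: frame=0x35 idx=16 entry=0x39007 [P=1 RW=1 US=1 PS=0]
  L2: frame=0x39 idx=13 entry=0x3B007 [P=1 RW=1 US=1 PS=0]
  ✓ 0x3BBAF  — 3 lookups
#2 VA=0x600A137EB (r,kernel):
  L0: frame=0x2E idx=24 entry=0x3F007 [P=1 RW=1 US=1 PS=0]
  L1: frame=0x3F idx=5 entry=0x43007 [P=1 RW=1 US=1 PS=0]
  L2: frame=0x43 idx=19 entry=0x47007 [P=1 RW=1 US=1 PS=0]
  ✓ 0x477EB  — 3 lookups
#3 VA=0x1C261929B (r,kernel):
  L0: frame=0x2E idx=7 entry=0x48007 [P=1 RW=1 US=1 PS=0]
  L1: frame=0x48 idx=19 entry=0x4A007 [P=1 RW=1 US=1 PS=0]
  L2: frame=0x4A idx=25 entry=0x6C000 [P=0 RW=0 US=0 PS=0]
  → PAGE_NOT_PRESENT  (3 entries read)

Access #2 PA: 0x477EB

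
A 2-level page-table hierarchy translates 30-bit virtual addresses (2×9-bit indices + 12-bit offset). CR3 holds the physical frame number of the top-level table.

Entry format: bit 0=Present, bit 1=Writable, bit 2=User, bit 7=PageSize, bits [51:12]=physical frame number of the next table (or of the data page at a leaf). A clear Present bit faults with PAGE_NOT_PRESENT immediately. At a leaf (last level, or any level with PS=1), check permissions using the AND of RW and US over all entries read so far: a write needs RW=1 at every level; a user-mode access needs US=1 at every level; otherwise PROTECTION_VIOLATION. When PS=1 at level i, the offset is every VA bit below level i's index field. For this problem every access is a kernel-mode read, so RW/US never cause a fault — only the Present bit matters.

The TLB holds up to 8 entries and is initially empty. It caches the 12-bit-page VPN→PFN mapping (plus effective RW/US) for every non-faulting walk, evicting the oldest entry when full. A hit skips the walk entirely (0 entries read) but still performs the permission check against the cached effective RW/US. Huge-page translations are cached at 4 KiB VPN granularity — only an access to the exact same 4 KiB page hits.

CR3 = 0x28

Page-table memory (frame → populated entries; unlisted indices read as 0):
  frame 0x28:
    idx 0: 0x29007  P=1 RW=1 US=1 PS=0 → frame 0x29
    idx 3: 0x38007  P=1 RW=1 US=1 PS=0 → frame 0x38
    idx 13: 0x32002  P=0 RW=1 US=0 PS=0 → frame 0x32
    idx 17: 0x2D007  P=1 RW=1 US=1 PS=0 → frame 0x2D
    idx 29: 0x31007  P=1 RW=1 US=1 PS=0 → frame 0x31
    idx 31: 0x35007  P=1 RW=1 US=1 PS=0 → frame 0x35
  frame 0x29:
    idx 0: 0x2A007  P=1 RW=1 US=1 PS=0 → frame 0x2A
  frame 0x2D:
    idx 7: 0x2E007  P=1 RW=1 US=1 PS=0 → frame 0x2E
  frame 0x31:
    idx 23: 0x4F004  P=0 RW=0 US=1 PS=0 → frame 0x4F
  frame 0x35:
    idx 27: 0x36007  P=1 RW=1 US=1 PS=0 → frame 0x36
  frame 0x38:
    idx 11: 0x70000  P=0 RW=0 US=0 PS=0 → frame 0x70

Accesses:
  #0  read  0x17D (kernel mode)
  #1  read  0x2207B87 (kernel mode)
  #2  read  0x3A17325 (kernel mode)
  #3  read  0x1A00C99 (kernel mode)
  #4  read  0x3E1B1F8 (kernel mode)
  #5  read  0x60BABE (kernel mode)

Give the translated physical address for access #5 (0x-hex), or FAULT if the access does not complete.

Trace:
#0 VA=0x17D (r,kernel):
  [0] read 0x28 idx=0: raw=0x29007 flags P=1 W=1 U=1 S=0
  [1] read 0x29 idx=0: raw=0x2A007 flags P=1 W=1 U=1 S=0
  ✓ 0x2A17D  — 2 lookups
#1 VA=0x2207B87 (r,kernel):
  [0] read 0x28 idx=17: raw=0x2D007 flags P=1 W=1 U=1 S=0
  [1] read 0x2D idx=7: raw=0x2E007 flags P=1 W=1 U=1 S=0
  ✓ 0x2EB87  — 2 lookups
#2 VA=0x3A17325 (r,kernel):
  [0] read 0x28 idx=29: raw=0x31007 flags P=1 W=1 U=1 S=0
  [1] read 0x31 idx=23: raw=0x4F004 flags P=0 W=0 U=1 S=0
  ✗ PAGE_NOT_PRESENT  [2 reads]
#3 VA=0x1A00C99 (r,kernel):
  [0] read 0x28 idx=13: raw=0x32002 flags P=0 W=1 U=0 S=0
  ✗ PAGE_NOT_PRESENT  [1 reads]
#4 VA=0x3E1B1F8 (r,kernel):
  [0] read 0x28 idx=31: raw=0x35007 flags P=1 W=1 U=1 S=0
  [1] read 0x35 idx=27: raw=0x36007 flags P=1 W=1 U=1 S=0
  ✓ 0x361F8  — 2 lookups
#5 VA=0x60BABE (r,kernel):
  [0] read 0x28 idx=3: raw=0x38007 flags P=1 W=1 U=1 S=0
  [1] read 0x38 idx=11: raw=0x70000 flags P=0 W=0 U=0 S=0
  ✗ PAGE_NOT_PRESENT  [2 reads]

Access #5 PA: FAULT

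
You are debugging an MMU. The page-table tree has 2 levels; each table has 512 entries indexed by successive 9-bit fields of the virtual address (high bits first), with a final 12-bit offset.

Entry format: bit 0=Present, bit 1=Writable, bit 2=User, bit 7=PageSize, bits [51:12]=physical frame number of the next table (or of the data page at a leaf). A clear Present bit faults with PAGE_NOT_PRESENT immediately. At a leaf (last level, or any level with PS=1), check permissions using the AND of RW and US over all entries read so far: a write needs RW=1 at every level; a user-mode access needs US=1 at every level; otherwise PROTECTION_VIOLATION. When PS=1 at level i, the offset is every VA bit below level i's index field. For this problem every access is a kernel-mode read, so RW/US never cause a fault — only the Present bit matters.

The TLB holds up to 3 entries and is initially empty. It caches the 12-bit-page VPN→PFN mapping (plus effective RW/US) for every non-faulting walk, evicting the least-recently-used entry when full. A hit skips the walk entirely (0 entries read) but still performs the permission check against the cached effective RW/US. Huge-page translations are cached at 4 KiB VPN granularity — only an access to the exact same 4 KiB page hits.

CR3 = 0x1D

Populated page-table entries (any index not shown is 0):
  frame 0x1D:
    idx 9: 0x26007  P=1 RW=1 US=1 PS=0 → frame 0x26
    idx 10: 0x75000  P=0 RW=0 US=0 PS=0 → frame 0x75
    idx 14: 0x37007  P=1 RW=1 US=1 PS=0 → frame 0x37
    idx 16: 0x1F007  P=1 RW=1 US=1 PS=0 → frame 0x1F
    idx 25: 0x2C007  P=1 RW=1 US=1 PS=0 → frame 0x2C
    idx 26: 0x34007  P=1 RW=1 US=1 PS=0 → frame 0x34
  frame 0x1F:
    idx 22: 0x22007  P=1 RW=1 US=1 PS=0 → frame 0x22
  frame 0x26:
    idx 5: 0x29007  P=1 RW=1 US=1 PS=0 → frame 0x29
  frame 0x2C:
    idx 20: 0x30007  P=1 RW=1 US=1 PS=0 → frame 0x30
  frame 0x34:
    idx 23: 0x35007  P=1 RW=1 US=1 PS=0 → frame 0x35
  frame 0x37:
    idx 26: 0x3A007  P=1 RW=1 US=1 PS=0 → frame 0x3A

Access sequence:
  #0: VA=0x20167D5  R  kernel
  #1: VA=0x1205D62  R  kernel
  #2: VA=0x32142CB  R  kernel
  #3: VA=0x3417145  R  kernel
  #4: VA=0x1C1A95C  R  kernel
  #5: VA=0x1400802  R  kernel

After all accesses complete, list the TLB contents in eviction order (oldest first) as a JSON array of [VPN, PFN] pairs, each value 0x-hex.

Walk each access:
#0 VA=0x20167D5 (r,kernel):
  lvl0: tbl 0x1D, slot 16 ⇒ 0x1F007 (P1/RW1/US1/PS0)
  lvl1: tbl 0x1F, slot 22 ⇒ 0x22007 (P1/RW1/US1/PS0)
  → PA=0x227D5  (2 entries read)
#1 VA=0x1205D62 (r,kernel):
  lvl0: tbl 0x1D, slot 9 ⇒ 0x26007 (P1/RW1/US1/PS0)
  lvl1: tbl 0x26, slot 5 ⇒ 0x29007 (P1/RW1/US1/PS0)
  → PA=0x29D62  (2 entries read)
#2 VA=0x32142CB (r,kernel):
  lvl0: tbl 0x1D, slot 25 ⇒ 0x2C007 (P1/RW1/US1/PS0)
  lvl1: tbl 0x2C, slot 20 ⇒ 0x30007 (P1/RW1/US1/PS0)
  → PA=0x302CB  (2 entries read)
#3 VA=0x3417145 (r,kernel):
  lvl0: tbl 0x1D, slot 26 ⇒ 0x34007 (P1/RW1/US1/PS0)
  lvl1: tbl 0x34, slot 23 ⇒ 0x35007 (P1/RW1/US1/PS0)
  → PA=0x35145  (2 entries read)
#4 VA=0x1C1A95C (r,kernel):
  lvl0: tbl 0x1D, slot 14 ⇒ 0x37007 (P1/RW1/US1/PS0)
  lvl1: tbl 0x37, slot 26 ⇒ 0x3A007 (P1/RW1/US1/PS0)
  → PA=0x3A95C  (2 entries read)
#5 VA=0x1400802 (r,kernel):
  lvl0: tbl 0x1D, slot 10 ⇒ 0x75000 (P0/RW0/US0/PS0)
  ✗ PAGE_NOT_PRESENT  [1 reads]

TLB: [["0x3214", "0x30"], ["0x3417", "0x35"], ["0x1C1A", "0x3A"]]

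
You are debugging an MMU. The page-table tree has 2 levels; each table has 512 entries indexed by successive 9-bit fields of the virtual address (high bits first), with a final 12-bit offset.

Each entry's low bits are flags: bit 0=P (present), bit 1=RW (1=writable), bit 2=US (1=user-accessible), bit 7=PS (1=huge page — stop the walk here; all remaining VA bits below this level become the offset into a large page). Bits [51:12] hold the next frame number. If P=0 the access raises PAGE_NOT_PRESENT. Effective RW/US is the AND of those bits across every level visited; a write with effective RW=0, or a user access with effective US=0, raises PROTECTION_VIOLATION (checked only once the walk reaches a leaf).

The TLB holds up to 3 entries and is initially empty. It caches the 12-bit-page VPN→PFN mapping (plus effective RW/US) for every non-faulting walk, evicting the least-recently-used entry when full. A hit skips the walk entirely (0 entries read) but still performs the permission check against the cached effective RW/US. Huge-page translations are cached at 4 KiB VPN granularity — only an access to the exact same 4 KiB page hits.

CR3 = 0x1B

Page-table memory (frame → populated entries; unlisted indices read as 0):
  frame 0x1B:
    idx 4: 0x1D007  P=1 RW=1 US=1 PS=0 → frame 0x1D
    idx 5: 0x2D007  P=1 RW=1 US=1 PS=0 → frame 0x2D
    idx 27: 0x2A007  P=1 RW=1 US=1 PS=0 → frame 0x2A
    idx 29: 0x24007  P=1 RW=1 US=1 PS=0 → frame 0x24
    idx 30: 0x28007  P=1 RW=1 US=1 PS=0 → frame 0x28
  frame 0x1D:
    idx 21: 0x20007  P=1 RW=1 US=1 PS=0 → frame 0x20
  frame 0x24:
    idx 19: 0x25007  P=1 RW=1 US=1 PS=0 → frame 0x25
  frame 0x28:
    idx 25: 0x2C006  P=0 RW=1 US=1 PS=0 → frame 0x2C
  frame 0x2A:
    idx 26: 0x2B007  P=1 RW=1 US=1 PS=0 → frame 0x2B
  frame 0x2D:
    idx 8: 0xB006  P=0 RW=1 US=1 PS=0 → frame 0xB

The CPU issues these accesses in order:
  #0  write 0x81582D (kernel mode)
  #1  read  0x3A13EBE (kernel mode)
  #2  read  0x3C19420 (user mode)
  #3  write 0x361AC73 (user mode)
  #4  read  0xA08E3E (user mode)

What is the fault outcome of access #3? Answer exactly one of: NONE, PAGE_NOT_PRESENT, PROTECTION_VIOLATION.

Per-access translation:
#0 VA=0x81582D (w,kernel):
  [0] read 0x1B idx=4: raw=0x1D007 flags P=1 W=1 U=1 S=0
  [1] read 0x1D idx=21: raw=0x20007 flags P=1 W=1 U=1 S=0
  → PA=0x2082D  (2 entries read)
#1 VA=0x3A13EBE (r,kernel):
  [0] read 0x1B idx=29: raw=0x24007 flags P=1 W=1 U=1 S=0
  [1] read 0x24 idx=19: raw=0x25007 flags P=1 W=1 U=1 S=0
  → PA=0x25EBE  (2 entries read)
#2 VA=0x3C19420 (r,user):
  [0] read 0x1B idx=30: raw=0x28007 flags P=1 W=1 U=1 S=0
  [1] read 0x28 idx=25: raw=0x2C006 flags P=0 W=1 U=1 S=0
  ⇒ fault: PAGE_NOT_PRESENT  — 2 lookups
#3 VA=0x361AC73 (w,user):
  [0] read 0x1B idx=27: raw=0x2A007 flags P=1 W=1 U=1 S=0
  [1] read 0x2A idx=26: raw=0x2B007 flags P=1 W=1 U=1 S=0
  → PA=0x2BC73  (2 entries read)
#4 VA=0xA08E3E (r,user):
  [0] read 0x1B idx=5: raw=0x2D007 flags P=1 W=1 U=1 S=0
  [1] read 0x2D idx=8: raw=0xB006 flags P=0 W=1 U=1 S=0
  ⇒ fault: PAGE_NOT_PRESENT  — 2 lookups

Access #3 fault: NONE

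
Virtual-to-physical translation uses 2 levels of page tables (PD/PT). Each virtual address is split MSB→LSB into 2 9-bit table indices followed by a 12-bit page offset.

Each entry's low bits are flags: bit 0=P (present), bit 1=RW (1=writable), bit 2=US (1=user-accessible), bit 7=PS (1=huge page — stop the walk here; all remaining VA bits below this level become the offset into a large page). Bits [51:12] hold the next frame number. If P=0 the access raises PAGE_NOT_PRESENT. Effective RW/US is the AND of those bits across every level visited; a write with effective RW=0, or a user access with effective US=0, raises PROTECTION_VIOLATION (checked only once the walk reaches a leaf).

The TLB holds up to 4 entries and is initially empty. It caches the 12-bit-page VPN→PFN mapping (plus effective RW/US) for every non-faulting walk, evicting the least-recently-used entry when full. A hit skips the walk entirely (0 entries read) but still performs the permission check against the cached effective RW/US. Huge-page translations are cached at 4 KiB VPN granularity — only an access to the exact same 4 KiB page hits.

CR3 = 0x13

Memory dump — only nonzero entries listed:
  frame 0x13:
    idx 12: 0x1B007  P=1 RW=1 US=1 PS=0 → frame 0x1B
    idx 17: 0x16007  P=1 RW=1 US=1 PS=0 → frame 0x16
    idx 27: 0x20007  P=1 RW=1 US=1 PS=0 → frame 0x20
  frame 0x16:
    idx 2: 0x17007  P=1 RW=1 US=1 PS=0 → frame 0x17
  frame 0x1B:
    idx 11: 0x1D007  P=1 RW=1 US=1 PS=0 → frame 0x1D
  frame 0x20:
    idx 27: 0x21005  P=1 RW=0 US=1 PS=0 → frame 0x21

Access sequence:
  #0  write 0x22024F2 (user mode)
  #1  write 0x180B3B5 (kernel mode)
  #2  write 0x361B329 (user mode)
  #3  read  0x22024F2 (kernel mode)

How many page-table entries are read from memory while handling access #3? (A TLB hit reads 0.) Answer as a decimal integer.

Per-access translation:
#0 VA=0x22024F2 (w,user):
  lvl0: tbl 0x13, slot 17 ⇒ 0x16007 (P1/RW1/US1/PS0)
  lvl1: tbl 0x16, slot 2 ⇒ 0x17007 (P1/RW1/US1/PS0)
  → PA=0x174F2  (2 entries read)
#1 VA=0x180B3B5 (w,kernel):
  lvl0: tbl 0x13, slot 12 ⇒ 0x1B007 (P1/RW1/US1/PS0)
  lvl1: tbl 0x1B, slot 11 ⇒ 0x1D007 (P1/RW1/US1/PS0)
  → PA=0x1D3B5  (2 entries read)
#2 VA=0x361B329 (w,user):
  lvl0: tbl 0x13, slot 27 ⇒ 0x20007 (P1/RW1/US1/PS0)
  lvl1: tbl 0x20, slot 27 ⇒ 0x21005 (P1/RW0/US1/PS0)
  ✗ PROTECTION_VIOLATION  [2 reads]
#3 VA=0x22024F2 (r,kernel):
  TLB hit vpn=0x2202 → PA=0x174F2

Entries read for #3: 0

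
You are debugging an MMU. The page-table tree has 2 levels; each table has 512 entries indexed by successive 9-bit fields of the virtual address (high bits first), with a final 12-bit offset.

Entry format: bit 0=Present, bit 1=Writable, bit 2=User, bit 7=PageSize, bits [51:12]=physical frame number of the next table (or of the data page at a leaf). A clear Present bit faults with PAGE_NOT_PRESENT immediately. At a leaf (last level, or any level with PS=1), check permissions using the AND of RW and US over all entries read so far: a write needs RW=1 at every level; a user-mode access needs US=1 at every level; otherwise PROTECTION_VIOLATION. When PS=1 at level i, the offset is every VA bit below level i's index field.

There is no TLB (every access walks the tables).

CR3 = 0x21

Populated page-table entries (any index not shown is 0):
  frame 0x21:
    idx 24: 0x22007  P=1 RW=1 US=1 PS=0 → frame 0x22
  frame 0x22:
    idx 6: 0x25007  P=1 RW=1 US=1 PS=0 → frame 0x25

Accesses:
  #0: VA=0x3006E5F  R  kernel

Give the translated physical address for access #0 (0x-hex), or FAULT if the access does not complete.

Per-access translation:
#0 VA=0x3006E5F (r,kernel):
  L0: frame=0x21 idx=24 entry=0x22007 [P=1 RW=1 US=1 PS=0]
  L1: frame=0x22 idx=6 entry=0x25007 [P=1 RW=1 US=1 PS=0]
  → PA=0x25E5F  (2 entries read)

Access #0 PA: 0x25E5F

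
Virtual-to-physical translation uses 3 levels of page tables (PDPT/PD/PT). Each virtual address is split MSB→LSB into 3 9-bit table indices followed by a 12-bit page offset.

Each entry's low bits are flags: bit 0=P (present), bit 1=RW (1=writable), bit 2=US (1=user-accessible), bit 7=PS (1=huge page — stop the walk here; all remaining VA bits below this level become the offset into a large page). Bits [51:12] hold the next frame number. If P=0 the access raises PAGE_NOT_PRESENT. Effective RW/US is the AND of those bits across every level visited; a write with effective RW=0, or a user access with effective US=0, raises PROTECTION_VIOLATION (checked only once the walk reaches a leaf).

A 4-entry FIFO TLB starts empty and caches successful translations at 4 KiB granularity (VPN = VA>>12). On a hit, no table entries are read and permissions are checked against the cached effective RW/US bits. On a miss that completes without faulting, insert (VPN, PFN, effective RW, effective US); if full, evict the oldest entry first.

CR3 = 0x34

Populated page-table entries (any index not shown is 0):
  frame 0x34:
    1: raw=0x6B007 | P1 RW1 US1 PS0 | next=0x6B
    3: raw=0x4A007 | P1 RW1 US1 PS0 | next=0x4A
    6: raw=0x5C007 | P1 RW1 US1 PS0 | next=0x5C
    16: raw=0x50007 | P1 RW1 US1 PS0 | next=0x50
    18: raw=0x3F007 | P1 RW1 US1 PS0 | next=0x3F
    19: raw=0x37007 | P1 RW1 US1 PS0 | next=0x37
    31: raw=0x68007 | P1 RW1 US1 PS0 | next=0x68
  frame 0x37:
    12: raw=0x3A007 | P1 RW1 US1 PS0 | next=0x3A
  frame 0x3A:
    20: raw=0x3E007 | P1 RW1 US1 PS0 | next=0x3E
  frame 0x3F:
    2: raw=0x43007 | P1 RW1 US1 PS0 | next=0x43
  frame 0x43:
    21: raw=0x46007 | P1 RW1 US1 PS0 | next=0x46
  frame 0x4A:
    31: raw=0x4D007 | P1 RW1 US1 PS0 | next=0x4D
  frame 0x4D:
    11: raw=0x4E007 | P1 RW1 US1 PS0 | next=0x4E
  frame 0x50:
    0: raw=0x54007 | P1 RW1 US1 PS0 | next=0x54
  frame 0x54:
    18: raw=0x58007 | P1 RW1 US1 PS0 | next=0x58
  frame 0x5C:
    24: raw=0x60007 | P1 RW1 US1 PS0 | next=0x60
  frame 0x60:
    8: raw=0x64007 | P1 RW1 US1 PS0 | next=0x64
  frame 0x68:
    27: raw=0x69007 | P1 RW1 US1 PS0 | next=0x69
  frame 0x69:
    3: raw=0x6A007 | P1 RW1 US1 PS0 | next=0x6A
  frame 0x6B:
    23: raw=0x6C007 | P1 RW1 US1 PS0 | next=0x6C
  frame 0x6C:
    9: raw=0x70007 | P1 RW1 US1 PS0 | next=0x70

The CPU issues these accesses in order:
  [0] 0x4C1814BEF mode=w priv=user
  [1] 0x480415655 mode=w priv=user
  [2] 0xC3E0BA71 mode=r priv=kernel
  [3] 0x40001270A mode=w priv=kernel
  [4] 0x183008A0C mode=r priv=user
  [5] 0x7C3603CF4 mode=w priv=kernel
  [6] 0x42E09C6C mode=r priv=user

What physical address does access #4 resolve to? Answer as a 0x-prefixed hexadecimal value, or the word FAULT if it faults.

Per-access translation:
#0 VA=0x4C1814BEF (w,user):
  [0] read 0x34 idx=19: raw=0x37007 flags P=1 W=1 U=1 S=0
  [1] read 0x37 idx=12: raw=0x3A007 flags P=1 W=1 U=1 S=0
  [2] read 0x3A idx=20: raw=0x3E007 flags P=1 W=1 U=1 S=0
  ⇒ phys 0x3EBEF  [3 reads]
#1 VA=0x480415655 (w,user):
  [0] read 0x34 idx=18: raw=0x3F007 flags P=1 W=1 U=1 S=0
  [1] read 0x3F idx=2: raw=0x43007 flags P=1 W=1 U=1 S=0
  [2] read 0x43 idx=21: raw=0x46007 flags P=1 W=1 U=1 S=0
  ⇒ phys 0x46655  [3 reads]
#2 VA=0xC3E0BA71 (r,kernel):
  [0] read 0x34 idx=3: raw=0x4A007 flags P=1 W=1 U=1 S=0
  [1] read 0x4A idx=31: raw=0x4D007 flags P=1 W=1 U=1 S=0
  [2] read 0x4D idx=11: raw=0x4E007 flags P=1 W=1 U=1 S=0
  ⇒ phys 0x4EA71  [3 reads]
#3 VA=0x40001270A (w,kernel):
  [0] read 0x34 idx=16: raw=0x50007 flags P=1 W=1 U=1 S=0
  [1] read 0x50 idx=0: raw=0x54007 flags P=1 W=1 U=1 S=0
  [2] read 0x54 idx=18: raw=0x58007 flags P=1 W=1 U=1 S=0
  ⇒ phys 0x5870A  [3 reads]
#4 VA=0x183008A0C (r,user):
  [0] read 0x34 idx=6: raw=0x5C007 flags P=1 W=1 U=1 S=0
  [1] read 0x5C idx=24: raw=0x60007 flags P=1 W=1 U=1 S=0
  [2] read 0x60 idx=8: raw=0x64007 flags P=1 W=1 U=1 S=0
  ⇒ phys 0x64A0C  [3 reads]
#5 VA=0x7C3603CF4 (w,kernel):
  [0] read 0x34 idx=31: raw=0x68007 flags P=1 W=1 U=1 S=0
  [1] read 0x68 idx=27: raw=0x69007 flags P=1 W=1 U=1 S=0
  [2] read 0x69 idx=3: raw=0x6A007 flags P=1 W=1 U=1 S=0
  ⇒ phys 0x6ACF4  [3 reads]
#6 VA=0x42E09C6C (r,user):
  [0] read 0x34 idx=1: raw=0x6B007 flags P=1 W=1 U=1 S=0
  [1] read 0x6B idx=23: raw=0x6C007 flags P=1 W=1 U=1 S=0
  [2] read 0x6C idx=9: raw=0x70007 flags P=1 W=1 U=1 S=0
  ⇒ phys 0x70C6C  [3 reads]

Access #4 PA: 0x64A0C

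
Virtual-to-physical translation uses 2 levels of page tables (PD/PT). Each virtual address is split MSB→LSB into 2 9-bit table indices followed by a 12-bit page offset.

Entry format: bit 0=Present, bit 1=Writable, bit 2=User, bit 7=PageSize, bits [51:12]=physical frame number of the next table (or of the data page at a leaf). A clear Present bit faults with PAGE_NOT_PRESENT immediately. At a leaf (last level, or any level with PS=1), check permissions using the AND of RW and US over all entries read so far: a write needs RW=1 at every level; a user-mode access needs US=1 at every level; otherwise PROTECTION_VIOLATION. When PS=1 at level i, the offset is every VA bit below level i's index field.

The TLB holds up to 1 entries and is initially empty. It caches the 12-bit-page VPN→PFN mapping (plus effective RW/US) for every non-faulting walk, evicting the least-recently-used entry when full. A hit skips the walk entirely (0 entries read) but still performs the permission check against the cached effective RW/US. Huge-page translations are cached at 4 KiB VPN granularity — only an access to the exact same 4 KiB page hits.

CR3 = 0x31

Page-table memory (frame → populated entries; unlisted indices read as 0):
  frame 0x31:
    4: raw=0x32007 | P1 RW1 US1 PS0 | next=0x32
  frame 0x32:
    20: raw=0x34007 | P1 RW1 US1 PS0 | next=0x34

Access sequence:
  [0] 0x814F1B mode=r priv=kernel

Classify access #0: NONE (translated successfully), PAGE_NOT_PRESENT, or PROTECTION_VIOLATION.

Per-access translation:
#0 VA=0x814F1B (r,kernel):
  L0 @0x31[4] → 0x32007  P=1,RW=1,US=1,PS=0
  L1 @0x32[20] → 0x34007  P=1,RW=1,US=1,PS=0
  → PA=0x34F1B  (2 entries read)

Access #0 fault: NONE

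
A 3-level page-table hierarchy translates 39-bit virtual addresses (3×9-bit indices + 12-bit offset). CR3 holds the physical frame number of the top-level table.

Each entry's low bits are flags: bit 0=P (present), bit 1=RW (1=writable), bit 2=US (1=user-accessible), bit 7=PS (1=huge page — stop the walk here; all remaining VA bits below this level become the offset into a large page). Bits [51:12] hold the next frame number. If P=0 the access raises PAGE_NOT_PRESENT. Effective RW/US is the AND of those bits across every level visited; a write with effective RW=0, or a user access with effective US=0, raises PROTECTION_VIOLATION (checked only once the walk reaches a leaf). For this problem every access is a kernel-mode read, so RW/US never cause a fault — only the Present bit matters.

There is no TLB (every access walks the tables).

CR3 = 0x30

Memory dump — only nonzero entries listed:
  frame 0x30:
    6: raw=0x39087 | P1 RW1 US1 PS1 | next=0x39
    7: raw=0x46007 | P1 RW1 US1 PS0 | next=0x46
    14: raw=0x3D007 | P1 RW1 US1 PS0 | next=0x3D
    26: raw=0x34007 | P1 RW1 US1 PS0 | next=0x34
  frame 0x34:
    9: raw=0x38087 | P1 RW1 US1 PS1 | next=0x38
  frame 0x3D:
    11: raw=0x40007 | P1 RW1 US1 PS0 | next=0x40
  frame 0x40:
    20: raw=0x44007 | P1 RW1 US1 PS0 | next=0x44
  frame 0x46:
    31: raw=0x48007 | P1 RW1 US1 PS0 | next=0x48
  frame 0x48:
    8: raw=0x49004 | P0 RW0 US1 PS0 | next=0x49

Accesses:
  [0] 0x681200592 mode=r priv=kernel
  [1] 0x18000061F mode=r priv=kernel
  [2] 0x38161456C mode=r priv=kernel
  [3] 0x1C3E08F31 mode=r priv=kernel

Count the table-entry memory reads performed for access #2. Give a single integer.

Trace:
#0 VA=0x681200592 (r,kernel):
  L0: frame=0x30 idx=26 entry=0x34007 [P=1 RW=1 US=1 PS=0]
  L1: frame=0x34 idx=9 entry=0x38087 [P=1 RW=1 US=1 PS=1]
  → PA=0x38592 (huge @L1)  (2 entries read)
#1 VA=0x18000061F (r,kernel):
  L0: frame=0x30 idx=6 entry=0x39087 [P=1 RW=1 US=1 PS=1]
  → PA=0x3961F (huge @L0)  (1 entries read)
#2 VA=0x38161456C (r,kernel):
  L0: frame=0x30 idx=14 entry=0x3D007 [P=1 RW=1 US=1 PS=0]
  L1: frame=0x3D idx=11 entry=0x40007 [P=1 RW=1 US=1 PS=0]
  L2: frame=0x40 idx=20 entry=0x44007 [P=1 RW=1 US=1 PS=0]
  → PA=0x4456C  (3 entries read)
#3 VA=0x1C3E08F31 (r,kernel):
  L0: frame=0x30 idx=7 entry=0x46007 [P=1 RW=1 US=1 PS=0]
  L1: frame=0x46 idx=31 entry=0x48007 [P=1 RW=1 US=1 PS=0]
  L2: frame=0x48 idx=8 entry=0x49004 [P=0 RW=0 US=1 PS=0]
  ✗ PAGE_NOT_PRESENT  [3 reads]

Entries read for #2: 3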